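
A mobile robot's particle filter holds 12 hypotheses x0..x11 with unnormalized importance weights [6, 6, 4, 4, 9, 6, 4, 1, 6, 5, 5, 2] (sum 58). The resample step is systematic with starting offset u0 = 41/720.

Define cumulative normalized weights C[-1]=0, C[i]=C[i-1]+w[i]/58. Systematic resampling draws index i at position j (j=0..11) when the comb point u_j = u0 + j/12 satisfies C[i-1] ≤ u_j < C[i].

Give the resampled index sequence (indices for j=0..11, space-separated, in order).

0 1 2 3 4 4 5 6 8 9 10 11

C = [3/29, 6/29, 8/29, 10/29, 1/2, 35/58, 39/58, 20/29, 23/29, 51/58, 28/29, 1]
j=0: u_0=41/720 ∈ [0, 3/29) → index 0
j=1: u_1=101/720 ∈ [3/29, 6/29) → index 1
j=2: u_2=161/720 ∈ [6/29, 8/29) → index 2
j=3: u_3=221/720 ∈ [8/29, 10/29) → index 3
j=4: u_4=281/720 ∈ [10/29, 1/2) → index 4
j=5: u_5=341/720 ∈ [10/29, 1/2) → index 4
j=6: u_6=401/720 ∈ [1/2, 35/58) → index 5
j=7: u_7=461/720 ∈ [35/58, 39/58) → index 6
j=8: u_8=521/720 ∈ [20/29, 23/29) → index 8
j=9: u_9=581/720 ∈ [23/29, 51/58) → index 9
j=10: u_10=641/720 ∈ [51/58, 28/29) → index 10
j=11: u_11=701/720 ∈ [28/29, 1) → index 11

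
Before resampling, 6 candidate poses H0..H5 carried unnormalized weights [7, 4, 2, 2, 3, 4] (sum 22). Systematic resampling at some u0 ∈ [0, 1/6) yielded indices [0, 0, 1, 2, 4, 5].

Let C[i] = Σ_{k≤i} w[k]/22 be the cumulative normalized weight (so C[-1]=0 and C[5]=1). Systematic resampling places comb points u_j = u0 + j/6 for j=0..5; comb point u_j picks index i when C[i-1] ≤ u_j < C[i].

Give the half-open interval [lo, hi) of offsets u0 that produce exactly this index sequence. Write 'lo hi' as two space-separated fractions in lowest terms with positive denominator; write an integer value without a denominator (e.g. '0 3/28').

C = [7/22, 1/2, 13/22, 15/22, 9/11, 1]
j=0 picked index 0: u0 ∈ [0, 7/22)
j=1 picked index 0: u0 ∈ [-1/6, 5/33)
j=2 picked index 1: u0 ∈ [-1/66, 1/6)
j=3 picked index 2: u0 ∈ [0, 1/11)
j=4 picked index 4: u0 ∈ [1/66, 5/33)
j=5 picked index 5: u0 ∈ [-1/66, 1/6)
intersection: [1/66, 1/11)

1/66 1/11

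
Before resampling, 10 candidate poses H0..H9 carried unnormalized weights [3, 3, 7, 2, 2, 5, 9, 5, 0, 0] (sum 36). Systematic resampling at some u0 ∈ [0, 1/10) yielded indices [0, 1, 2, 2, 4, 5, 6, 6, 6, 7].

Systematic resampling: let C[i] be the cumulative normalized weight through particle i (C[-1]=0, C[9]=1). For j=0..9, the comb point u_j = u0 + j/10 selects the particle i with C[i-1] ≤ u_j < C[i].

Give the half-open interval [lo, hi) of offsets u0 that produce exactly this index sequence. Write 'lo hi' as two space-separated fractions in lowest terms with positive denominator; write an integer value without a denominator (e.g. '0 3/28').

1/60 11/180

C = [1/12, 1/6, 13/36, 5/12, 17/36, 11/18, 31/36, 1, 1, 1]
j=0 picked index 0: u0 ∈ [0, 1/12)
j=1 picked index 1: u0 ∈ [-1/60, 1/15)
j=2 picked index 2: u0 ∈ [-1/30, 29/180)
j=3 picked index 2: u0 ∈ [-2/15, 11/180)
j=4 picked index 4: u0 ∈ [1/60, 13/180)
j=5 picked index 5: u0 ∈ [-1/36, 1/9)
j=6 picked index 6: u0 ∈ [1/90, 47/180)
j=7 picked index 6: u0 ∈ [-4/45, 29/180)
j=8 picked index 6: u0 ∈ [-17/90, 11/180)
j=9 picked index 7: u0 ∈ [-7/180, 1/10)
intersection: [1/60, 11/180)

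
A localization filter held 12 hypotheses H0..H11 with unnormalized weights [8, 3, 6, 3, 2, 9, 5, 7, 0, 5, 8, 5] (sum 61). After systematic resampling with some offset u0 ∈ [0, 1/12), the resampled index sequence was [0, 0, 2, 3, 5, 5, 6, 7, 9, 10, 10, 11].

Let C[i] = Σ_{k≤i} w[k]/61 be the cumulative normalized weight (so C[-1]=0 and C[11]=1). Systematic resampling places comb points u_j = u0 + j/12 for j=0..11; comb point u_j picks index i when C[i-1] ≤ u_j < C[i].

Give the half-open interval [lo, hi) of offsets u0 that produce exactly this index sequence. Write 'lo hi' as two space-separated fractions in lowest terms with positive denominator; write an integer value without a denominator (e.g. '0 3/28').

7/183 35/732

C = [8/61, 11/61, 17/61, 20/61, 22/61, 31/61, 36/61, 43/61, 43/61, 48/61, 56/61, 1]
j=0 picked index 0: u0 ∈ [0, 8/61)
j=1 picked index 0: u0 ∈ [-1/12, 35/732)
j=2 picked index 2: u0 ∈ [5/366, 41/366)
j=3 picked index 3: u0 ∈ [7/244, 19/244)
j=4 picked index 5: u0 ∈ [5/183, 32/183)
j=5 picked index 5: u0 ∈ [-41/732, 67/732)
j=6 picked index 6: u0 ∈ [1/122, 11/122)
j=7 picked index 7: u0 ∈ [5/732, 89/732)
j=8 picked index 9: u0 ∈ [7/183, 22/183)
j=9 picked index 10: u0 ∈ [9/244, 41/244)
j=10 picked index 10: u0 ∈ [-17/366, 31/366)
j=11 picked index 11: u0 ∈ [1/732, 1/12)
intersection: [7/183, 35/732)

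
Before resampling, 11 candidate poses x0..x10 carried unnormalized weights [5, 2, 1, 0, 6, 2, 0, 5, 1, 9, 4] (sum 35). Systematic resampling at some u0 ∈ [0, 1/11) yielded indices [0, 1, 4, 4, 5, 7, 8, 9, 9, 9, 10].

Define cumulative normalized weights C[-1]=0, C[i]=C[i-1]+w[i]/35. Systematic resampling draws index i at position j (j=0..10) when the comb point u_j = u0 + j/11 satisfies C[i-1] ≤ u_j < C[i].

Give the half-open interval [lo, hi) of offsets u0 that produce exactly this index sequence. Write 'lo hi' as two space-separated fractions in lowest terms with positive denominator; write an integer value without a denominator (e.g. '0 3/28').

C = [1/7, 1/5, 8/35, 8/35, 2/5, 16/35, 16/35, 3/5, 22/35, 31/35, 1]
j=0 picked index 0: u0 ∈ [0, 1/7)
j=1 picked index 1: u0 ∈ [4/77, 6/55)
j=2 picked index 4: u0 ∈ [18/385, 12/55)
j=3 picked index 4: u0 ∈ [-17/385, 7/55)
j=4 picked index 5: u0 ∈ [2/55, 36/385)
j=5 picked index 7: u0 ∈ [1/385, 8/55)
j=6 picked index 8: u0 ∈ [3/55, 32/385)
j=7 picked index 9: u0 ∈ [-3/385, 96/385)
j=8 picked index 9: u0 ∈ [-38/385, 61/385)
j=9 picked index 9: u0 ∈ [-73/385, 26/385)
j=10 picked index 10: u0 ∈ [-9/385, 1/11)
intersection: [3/55, 26/385)

3/55 26/385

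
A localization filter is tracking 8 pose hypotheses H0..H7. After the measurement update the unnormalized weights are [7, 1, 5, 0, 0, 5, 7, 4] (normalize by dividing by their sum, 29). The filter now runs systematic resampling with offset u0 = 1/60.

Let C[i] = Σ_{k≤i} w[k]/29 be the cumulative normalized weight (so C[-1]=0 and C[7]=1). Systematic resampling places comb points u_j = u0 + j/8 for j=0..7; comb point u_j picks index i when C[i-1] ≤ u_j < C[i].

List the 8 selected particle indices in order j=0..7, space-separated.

C = [7/29, 8/29, 13/29, 13/29, 13/29, 18/29, 25/29, 1]
j=0: u_0=1/60 ∈ [0, 7/29) → index 0
j=1: u_1=17/120 ∈ [0, 7/29) → index 0
j=2: u_2=4/15 ∈ [7/29, 8/29) → index 1
j=3: u_3=47/120 ∈ [8/29, 13/29) → index 2
j=4: u_4=31/60 ∈ [13/29, 18/29) → index 5
j=5: u_5=77/120 ∈ [18/29, 25/29) → index 6
j=6: u_6=23/30 ∈ [18/29, 25/29) → index 6
j=7: u_7=107/120 ∈ [25/29, 1) → index 7

0 0 1 2 5 6 6 7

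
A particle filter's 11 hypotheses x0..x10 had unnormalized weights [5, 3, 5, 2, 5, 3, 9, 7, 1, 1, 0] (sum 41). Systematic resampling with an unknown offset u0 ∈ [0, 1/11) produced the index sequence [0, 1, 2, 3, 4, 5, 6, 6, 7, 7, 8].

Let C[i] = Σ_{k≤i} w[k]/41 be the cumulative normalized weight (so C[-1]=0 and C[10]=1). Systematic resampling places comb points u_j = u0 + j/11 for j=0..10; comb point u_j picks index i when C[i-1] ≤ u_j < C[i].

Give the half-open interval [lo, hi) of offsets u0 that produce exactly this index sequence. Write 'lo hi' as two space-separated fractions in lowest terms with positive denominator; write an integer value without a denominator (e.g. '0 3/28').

24/451 30/451

C = [5/41, 8/41, 13/41, 15/41, 20/41, 23/41, 32/41, 39/41, 40/41, 1, 1]
j=0 picked index 0: u0 ∈ [0, 5/41)
j=1 picked index 1: u0 ∈ [14/451, 47/451)
j=2 picked index 2: u0 ∈ [6/451, 61/451)
j=3 picked index 3: u0 ∈ [20/451, 42/451)
j=4 picked index 4: u0 ∈ [1/451, 56/451)
j=5 picked index 5: u0 ∈ [15/451, 48/451)
j=6 picked index 6: u0 ∈ [7/451, 106/451)
j=7 picked index 6: u0 ∈ [-34/451, 65/451)
j=8 picked index 7: u0 ∈ [24/451, 101/451)
j=9 picked index 7: u0 ∈ [-17/451, 60/451)
j=10 picked index 8: u0 ∈ [19/451, 30/451)
intersection: [24/451, 30/451)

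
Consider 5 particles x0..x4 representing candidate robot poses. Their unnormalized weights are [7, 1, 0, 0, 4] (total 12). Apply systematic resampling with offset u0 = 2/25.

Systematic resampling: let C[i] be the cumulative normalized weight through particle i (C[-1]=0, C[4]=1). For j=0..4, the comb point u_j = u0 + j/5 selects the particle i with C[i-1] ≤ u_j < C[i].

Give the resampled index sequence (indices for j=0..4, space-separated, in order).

0 0 0 4 4

C = [7/12, 2/3, 2/3, 2/3, 1]
j=0: u_0=2/25 ∈ [0, 7/12) → index 0
j=1: u_1=7/25 ∈ [0, 7/12) → index 0
j=2: u_2=12/25 ∈ [0, 7/12) → index 0
j=3: u_3=17/25 ∈ [2/3, 1) → index 4
j=4: u_4=22/25 ∈ [2/3, 1) → index 4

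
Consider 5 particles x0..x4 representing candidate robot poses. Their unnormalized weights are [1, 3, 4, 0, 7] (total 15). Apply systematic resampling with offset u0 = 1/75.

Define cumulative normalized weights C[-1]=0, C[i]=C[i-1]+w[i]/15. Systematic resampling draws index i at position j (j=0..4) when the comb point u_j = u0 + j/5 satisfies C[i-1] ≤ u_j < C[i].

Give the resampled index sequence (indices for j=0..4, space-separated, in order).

C = [1/15, 4/15, 8/15, 8/15, 1]
j=0: u_0=1/75 ∈ [0, 1/15) → index 0
j=1: u_1=16/75 ∈ [1/15, 4/15) → index 1
j=2: u_2=31/75 ∈ [4/15, 8/15) → index 2
j=3: u_3=46/75 ∈ [8/15, 1) → index 4
j=4: u_4=61/75 ∈ [8/15, 1) → index 4

0 1 2 4 4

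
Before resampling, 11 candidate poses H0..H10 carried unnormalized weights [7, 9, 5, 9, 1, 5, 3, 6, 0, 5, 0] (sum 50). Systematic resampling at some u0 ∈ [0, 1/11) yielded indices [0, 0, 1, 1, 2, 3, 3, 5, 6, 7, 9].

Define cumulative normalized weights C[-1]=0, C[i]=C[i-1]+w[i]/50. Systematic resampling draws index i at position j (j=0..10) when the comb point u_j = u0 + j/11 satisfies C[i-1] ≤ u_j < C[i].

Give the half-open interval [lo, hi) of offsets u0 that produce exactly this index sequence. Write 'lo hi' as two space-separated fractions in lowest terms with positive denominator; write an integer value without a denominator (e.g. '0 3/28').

0 13/275

C = [7/50, 8/25, 21/50, 3/5, 31/50, 18/25, 39/50, 9/10, 9/10, 1, 1]
j=0 picked index 0: u0 ∈ [0, 7/50)
j=1 picked index 0: u0 ∈ [-1/11, 27/550)
j=2 picked index 1: u0 ∈ [-23/550, 38/275)
j=3 picked index 1: u0 ∈ [-73/550, 13/275)
j=4 picked index 2: u0 ∈ [-12/275, 31/550)
j=5 picked index 3: u0 ∈ [-19/550, 8/55)
j=6 picked index 3: u0 ∈ [-69/550, 3/55)
j=7 picked index 5: u0 ∈ [-9/550, 23/275)
j=8 picked index 6: u0 ∈ [-2/275, 29/550)
j=9 picked index 7: u0 ∈ [-21/550, 9/110)
j=10 picked index 9: u0 ∈ [-1/110, 1/11)
intersection: [0, 13/275)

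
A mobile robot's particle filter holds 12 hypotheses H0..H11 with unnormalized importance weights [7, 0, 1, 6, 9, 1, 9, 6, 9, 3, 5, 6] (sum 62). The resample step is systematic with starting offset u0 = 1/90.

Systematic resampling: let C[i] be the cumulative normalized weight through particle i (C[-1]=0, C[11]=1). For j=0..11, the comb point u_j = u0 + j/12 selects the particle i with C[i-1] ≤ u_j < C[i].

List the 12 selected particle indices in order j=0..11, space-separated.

C = [7/62, 7/62, 4/31, 7/31, 23/62, 12/31, 33/62, 39/62, 24/31, 51/62, 28/31, 1]
j=0: u_0=1/90 ∈ [0, 7/62) → index 0
j=1: u_1=17/180 ∈ [0, 7/62) → index 0
j=2: u_2=8/45 ∈ [4/31, 7/31) → index 3
j=3: u_3=47/180 ∈ [7/31, 23/62) → index 4
j=4: u_4=31/90 ∈ [7/31, 23/62) → index 4
j=5: u_5=77/180 ∈ [12/31, 33/62) → index 6
j=6: u_6=23/45 ∈ [12/31, 33/62) → index 6
j=7: u_7=107/180 ∈ [33/62, 39/62) → index 7
j=8: u_8=61/90 ∈ [39/62, 24/31) → index 8
j=9: u_9=137/180 ∈ [39/62, 24/31) → index 8
j=10: u_10=38/45 ∈ [51/62, 28/31) → index 10
j=11: u_11=167/180 ∈ [28/31, 1) → index 11

0 0 3 4 4 6 6 7 8 8 10 11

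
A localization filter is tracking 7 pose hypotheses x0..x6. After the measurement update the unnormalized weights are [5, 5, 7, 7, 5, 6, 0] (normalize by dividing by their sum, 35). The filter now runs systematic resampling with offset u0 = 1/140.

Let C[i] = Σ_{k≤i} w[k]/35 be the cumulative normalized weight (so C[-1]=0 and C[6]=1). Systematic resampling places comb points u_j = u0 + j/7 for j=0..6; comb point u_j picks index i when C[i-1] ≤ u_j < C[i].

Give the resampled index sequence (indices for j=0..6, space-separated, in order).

0 1 2 2 3 4 5

C = [1/7, 2/7, 17/35, 24/35, 29/35, 1, 1]
j=0: u_0=1/140 ∈ [0, 1/7) → index 0
j=1: u_1=3/20 ∈ [1/7, 2/7) → index 1
j=2: u_2=41/140 ∈ [2/7, 17/35) → index 2
j=3: u_3=61/140 ∈ [2/7, 17/35) → index 2
j=4: u_4=81/140 ∈ [17/35, 24/35) → index 3
j=5: u_5=101/140 ∈ [24/35, 29/35) → index 4
j=6: u_6=121/140 ∈ [29/35, 1) → index 5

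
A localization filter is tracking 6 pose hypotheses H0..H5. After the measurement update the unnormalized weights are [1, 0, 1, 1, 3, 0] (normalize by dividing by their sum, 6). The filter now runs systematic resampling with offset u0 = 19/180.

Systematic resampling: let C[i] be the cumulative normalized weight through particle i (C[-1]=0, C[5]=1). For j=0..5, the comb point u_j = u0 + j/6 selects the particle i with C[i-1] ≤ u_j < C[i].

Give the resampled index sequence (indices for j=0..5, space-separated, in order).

C = [1/6, 1/6, 1/3, 1/2, 1, 1]
j=0: u_0=19/180 ∈ [0, 1/6) → index 0
j=1: u_1=49/180 ∈ [1/6, 1/3) → index 2
j=2: u_2=79/180 ∈ [1/3, 1/2) → index 3
j=3: u_3=109/180 ∈ [1/2, 1) → index 4
j=4: u_4=139/180 ∈ [1/2, 1) → index 4
j=5: u_5=169/180 ∈ [1/2, 1) → index 4

0 2 3 4 4 4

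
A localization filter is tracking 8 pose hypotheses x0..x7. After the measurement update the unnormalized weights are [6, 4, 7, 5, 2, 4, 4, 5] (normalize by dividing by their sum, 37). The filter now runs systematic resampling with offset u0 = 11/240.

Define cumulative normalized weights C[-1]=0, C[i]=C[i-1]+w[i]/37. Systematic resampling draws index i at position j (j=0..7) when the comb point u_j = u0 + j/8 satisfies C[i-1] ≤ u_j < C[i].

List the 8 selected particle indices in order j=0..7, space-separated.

0 1 2 2 3 5 6 7

C = [6/37, 10/37, 17/37, 22/37, 24/37, 28/37, 32/37, 1]
j=0: u_0=11/240 ∈ [0, 6/37) → index 0
j=1: u_1=41/240 ∈ [6/37, 10/37) → index 1
j=2: u_2=71/240 ∈ [10/37, 17/37) → index 2
j=3: u_3=101/240 ∈ [10/37, 17/37) → index 2
j=4: u_4=131/240 ∈ [17/37, 22/37) → index 3
j=5: u_5=161/240 ∈ [24/37, 28/37) → index 5
j=6: u_6=191/240 ∈ [28/37, 32/37) → index 6
j=7: u_7=221/240 ∈ [32/37, 1) → index 7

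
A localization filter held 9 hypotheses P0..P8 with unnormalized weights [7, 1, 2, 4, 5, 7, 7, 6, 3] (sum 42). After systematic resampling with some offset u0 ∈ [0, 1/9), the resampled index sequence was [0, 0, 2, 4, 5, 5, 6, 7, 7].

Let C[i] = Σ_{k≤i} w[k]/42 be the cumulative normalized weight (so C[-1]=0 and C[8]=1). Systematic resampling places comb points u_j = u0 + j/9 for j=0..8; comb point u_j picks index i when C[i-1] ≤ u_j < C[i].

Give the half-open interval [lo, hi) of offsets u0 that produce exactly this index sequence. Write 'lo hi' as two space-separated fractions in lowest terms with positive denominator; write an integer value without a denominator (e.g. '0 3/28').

1/126 1/63

C = [1/6, 4/21, 5/21, 1/3, 19/42, 13/21, 11/14, 13/14, 1]
j=0 picked index 0: u0 ∈ [0, 1/6)
j=1 picked index 0: u0 ∈ [-1/9, 1/18)
j=2 picked index 2: u0 ∈ [-2/63, 1/63)
j=3 picked index 4: u0 ∈ [0, 5/42)
j=4 picked index 5: u0 ∈ [1/126, 11/63)
j=5 picked index 5: u0 ∈ [-13/126, 4/63)
j=6 picked index 6: u0 ∈ [-1/21, 5/42)
j=7 picked index 7: u0 ∈ [1/126, 19/126)
j=8 picked index 7: u0 ∈ [-13/126, 5/126)
intersection: [1/126, 1/63)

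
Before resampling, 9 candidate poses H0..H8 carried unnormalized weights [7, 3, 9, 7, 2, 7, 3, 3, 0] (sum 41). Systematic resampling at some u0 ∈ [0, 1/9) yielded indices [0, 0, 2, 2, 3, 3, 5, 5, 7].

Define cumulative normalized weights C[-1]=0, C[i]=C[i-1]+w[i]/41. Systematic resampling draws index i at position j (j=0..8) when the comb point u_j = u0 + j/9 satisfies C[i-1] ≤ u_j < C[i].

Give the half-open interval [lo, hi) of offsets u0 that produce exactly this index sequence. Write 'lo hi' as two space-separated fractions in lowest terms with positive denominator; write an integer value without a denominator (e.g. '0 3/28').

C = [7/41, 10/41, 19/41, 26/41, 28/41, 35/41, 38/41, 1, 1]
j=0 picked index 0: u0 ∈ [0, 7/41)
j=1 picked index 0: u0 ∈ [-1/9, 22/369)
j=2 picked index 2: u0 ∈ [8/369, 89/369)
j=3 picked index 2: u0 ∈ [-11/123, 16/123)
j=4 picked index 3: u0 ∈ [7/369, 70/369)
j=5 picked index 3: u0 ∈ [-34/369, 29/369)
j=6 picked index 5: u0 ∈ [2/123, 23/123)
j=7 picked index 5: u0 ∈ [-35/369, 28/369)
j=8 picked index 7: u0 ∈ [14/369, 1/9)
intersection: [14/369, 22/369)

14/369 22/369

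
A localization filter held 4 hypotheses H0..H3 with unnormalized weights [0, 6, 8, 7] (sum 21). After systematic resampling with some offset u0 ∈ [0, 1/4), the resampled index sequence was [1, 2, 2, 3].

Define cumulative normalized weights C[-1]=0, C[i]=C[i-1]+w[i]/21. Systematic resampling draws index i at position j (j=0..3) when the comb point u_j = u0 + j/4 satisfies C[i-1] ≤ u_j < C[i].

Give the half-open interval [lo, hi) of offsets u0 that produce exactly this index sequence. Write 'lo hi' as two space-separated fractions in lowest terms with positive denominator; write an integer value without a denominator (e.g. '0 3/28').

C = [0, 2/7, 2/3, 1]
j=0 picked index 1: u0 ∈ [0, 2/7)
j=1 picked index 2: u0 ∈ [1/28, 5/12)
j=2 picked index 2: u0 ∈ [-3/14, 1/6)
j=3 picked index 3: u0 ∈ [-1/12, 1/4)
intersection: [1/28, 1/6)

1/28 1/6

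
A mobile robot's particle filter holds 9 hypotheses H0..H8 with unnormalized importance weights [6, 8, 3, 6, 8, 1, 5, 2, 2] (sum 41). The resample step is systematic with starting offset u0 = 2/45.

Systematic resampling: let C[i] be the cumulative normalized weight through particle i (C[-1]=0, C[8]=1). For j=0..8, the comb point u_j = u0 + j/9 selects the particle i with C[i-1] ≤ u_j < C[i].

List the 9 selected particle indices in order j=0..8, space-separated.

C = [6/41, 14/41, 17/41, 23/41, 31/41, 32/41, 37/41, 39/41, 1]
j=0: u_0=2/45 ∈ [0, 6/41) → index 0
j=1: u_1=7/45 ∈ [6/41, 14/41) → index 1
j=2: u_2=4/15 ∈ [6/41, 14/41) → index 1
j=3: u_3=17/45 ∈ [14/41, 17/41) → index 2
j=4: u_4=22/45 ∈ [17/41, 23/41) → index 3
j=5: u_5=3/5 ∈ [23/41, 31/41) → index 4
j=6: u_6=32/45 ∈ [23/41, 31/41) → index 4
j=7: u_7=37/45 ∈ [32/41, 37/41) → index 6
j=8: u_8=14/15 ∈ [37/41, 39/41) → index 7

0 1 1 2 3 4 4 6 7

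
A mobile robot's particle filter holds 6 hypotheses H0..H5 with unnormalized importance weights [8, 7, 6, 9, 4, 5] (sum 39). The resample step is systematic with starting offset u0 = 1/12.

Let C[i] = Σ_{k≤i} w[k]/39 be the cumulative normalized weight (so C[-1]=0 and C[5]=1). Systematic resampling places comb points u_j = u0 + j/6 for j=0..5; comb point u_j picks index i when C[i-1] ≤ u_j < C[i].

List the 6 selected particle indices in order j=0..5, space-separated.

C = [8/39, 5/13, 7/13, 10/13, 34/39, 1]
j=0: u_0=1/12 ∈ [0, 8/39) → index 0
j=1: u_1=1/4 ∈ [8/39, 5/13) → index 1
j=2: u_2=5/12 ∈ [5/13, 7/13) → index 2
j=3: u_3=7/12 ∈ [7/13, 10/13) → index 3
j=4: u_4=3/4 ∈ [7/13, 10/13) → index 3
j=5: u_5=11/12 ∈ [34/39, 1) → index 5

0 1 2 3 3 5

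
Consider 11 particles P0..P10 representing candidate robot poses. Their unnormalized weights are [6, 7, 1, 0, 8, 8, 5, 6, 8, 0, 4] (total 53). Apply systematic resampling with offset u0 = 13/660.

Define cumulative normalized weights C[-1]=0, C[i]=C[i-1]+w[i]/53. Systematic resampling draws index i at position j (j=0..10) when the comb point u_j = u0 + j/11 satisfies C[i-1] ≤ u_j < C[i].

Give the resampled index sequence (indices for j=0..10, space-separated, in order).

C = [6/53, 13/53, 14/53, 14/53, 22/53, 30/53, 35/53, 41/53, 49/53, 49/53, 1]
j=0: u_0=13/660 ∈ [0, 6/53) → index 0
j=1: u_1=73/660 ∈ [0, 6/53) → index 0
j=2: u_2=133/660 ∈ [6/53, 13/53) → index 1
j=3: u_3=193/660 ∈ [14/53, 22/53) → index 4
j=4: u_4=23/60 ∈ [14/53, 22/53) → index 4
j=5: u_5=313/660 ∈ [22/53, 30/53) → index 5
j=6: u_6=373/660 ∈ [22/53, 30/53) → index 5
j=7: u_7=433/660 ∈ [30/53, 35/53) → index 6
j=8: u_8=493/660 ∈ [35/53, 41/53) → index 7
j=9: u_9=553/660 ∈ [41/53, 49/53) → index 8
j=10: u_10=613/660 ∈ [49/53, 1) → index 10

0 0 1 4 4 5 5 6 7 8 10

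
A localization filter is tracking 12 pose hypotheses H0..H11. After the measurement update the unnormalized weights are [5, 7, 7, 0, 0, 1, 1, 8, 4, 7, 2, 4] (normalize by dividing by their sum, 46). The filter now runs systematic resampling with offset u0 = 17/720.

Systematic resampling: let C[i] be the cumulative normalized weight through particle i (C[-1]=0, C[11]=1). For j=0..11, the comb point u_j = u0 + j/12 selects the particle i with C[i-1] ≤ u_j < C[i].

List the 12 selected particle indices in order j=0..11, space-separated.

0 0 1 2 2 6 7 7 8 9 9 11

C = [5/46, 6/23, 19/46, 19/46, 19/46, 10/23, 21/46, 29/46, 33/46, 20/23, 21/23, 1]
j=0: u_0=17/720 ∈ [0, 5/46) → index 0
j=1: u_1=77/720 ∈ [0, 5/46) → index 0
j=2: u_2=137/720 ∈ [5/46, 6/23) → index 1
j=3: u_3=197/720 ∈ [6/23, 19/46) → index 2
j=4: u_4=257/720 ∈ [6/23, 19/46) → index 2
j=5: u_5=317/720 ∈ [10/23, 21/46) → index 6
j=6: u_6=377/720 ∈ [21/46, 29/46) → index 7
j=7: u_7=437/720 ∈ [21/46, 29/46) → index 7
j=8: u_8=497/720 ∈ [29/46, 33/46) → index 8
j=9: u_9=557/720 ∈ [33/46, 20/23) → index 9
j=10: u_10=617/720 ∈ [33/46, 20/23) → index 9
j=11: u_11=677/720 ∈ [21/23, 1) → index 11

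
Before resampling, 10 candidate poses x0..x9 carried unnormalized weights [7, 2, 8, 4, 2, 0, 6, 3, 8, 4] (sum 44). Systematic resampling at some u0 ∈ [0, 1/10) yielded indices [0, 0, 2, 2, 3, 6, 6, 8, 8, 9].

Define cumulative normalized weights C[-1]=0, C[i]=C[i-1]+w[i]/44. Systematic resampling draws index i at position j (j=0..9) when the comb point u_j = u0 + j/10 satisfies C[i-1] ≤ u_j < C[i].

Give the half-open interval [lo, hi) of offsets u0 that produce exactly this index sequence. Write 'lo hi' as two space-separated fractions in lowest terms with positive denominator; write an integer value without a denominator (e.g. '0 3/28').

C = [7/44, 9/44, 17/44, 21/44, 23/44, 23/44, 29/44, 8/11, 10/11, 1]
j=0 picked index 0: u0 ∈ [0, 7/44)
j=1 picked index 0: u0 ∈ [-1/10, 13/220)
j=2 picked index 2: u0 ∈ [1/220, 41/220)
j=3 picked index 2: u0 ∈ [-21/220, 19/220)
j=4 picked index 3: u0 ∈ [-3/220, 17/220)
j=5 picked index 6: u0 ∈ [1/44, 7/44)
j=6 picked index 6: u0 ∈ [-17/220, 13/220)
j=7 picked index 8: u0 ∈ [3/110, 23/110)
j=8 picked index 8: u0 ∈ [-4/55, 6/55)
j=9 picked index 9: u0 ∈ [1/110, 1/10)
intersection: [3/110, 13/220)

3/110 13/220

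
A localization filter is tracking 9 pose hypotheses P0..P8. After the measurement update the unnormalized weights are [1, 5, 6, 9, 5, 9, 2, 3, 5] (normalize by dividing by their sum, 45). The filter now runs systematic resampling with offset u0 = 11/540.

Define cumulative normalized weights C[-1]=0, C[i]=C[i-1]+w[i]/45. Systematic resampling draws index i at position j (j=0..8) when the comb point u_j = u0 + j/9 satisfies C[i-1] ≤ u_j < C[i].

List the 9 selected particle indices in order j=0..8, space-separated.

C = [1/45, 2/15, 4/15, 7/15, 26/45, 7/9, 37/45, 8/9, 1]
j=0: u_0=11/540 ∈ [0, 1/45) → index 0
j=1: u_1=71/540 ∈ [1/45, 2/15) → index 1
j=2: u_2=131/540 ∈ [2/15, 4/15) → index 2
j=3: u_3=191/540 ∈ [4/15, 7/15) → index 3
j=4: u_4=251/540 ∈ [4/15, 7/15) → index 3
j=5: u_5=311/540 ∈ [7/15, 26/45) → index 4
j=6: u_6=371/540 ∈ [26/45, 7/9) → index 5
j=7: u_7=431/540 ∈ [7/9, 37/45) → index 6
j=8: u_8=491/540 ∈ [8/9, 1) → index 8

0 1 2 3 3 4 5 6 8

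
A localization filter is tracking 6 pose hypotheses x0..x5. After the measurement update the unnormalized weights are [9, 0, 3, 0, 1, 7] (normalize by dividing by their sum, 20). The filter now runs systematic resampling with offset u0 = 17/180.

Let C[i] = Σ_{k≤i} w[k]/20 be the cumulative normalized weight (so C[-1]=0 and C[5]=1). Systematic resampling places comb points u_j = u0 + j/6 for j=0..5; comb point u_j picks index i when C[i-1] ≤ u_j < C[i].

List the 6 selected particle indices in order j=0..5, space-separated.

C = [9/20, 9/20, 3/5, 3/5, 13/20, 1]
j=0: u_0=17/180 ∈ [0, 9/20) → index 0
j=1: u_1=47/180 ∈ [0, 9/20) → index 0
j=2: u_2=77/180 ∈ [0, 9/20) → index 0
j=3: u_3=107/180 ∈ [9/20, 3/5) → index 2
j=4: u_4=137/180 ∈ [13/20, 1) → index 5
j=5: u_5=167/180 ∈ [13/20, 1) → index 5

0 0 0 2 5 5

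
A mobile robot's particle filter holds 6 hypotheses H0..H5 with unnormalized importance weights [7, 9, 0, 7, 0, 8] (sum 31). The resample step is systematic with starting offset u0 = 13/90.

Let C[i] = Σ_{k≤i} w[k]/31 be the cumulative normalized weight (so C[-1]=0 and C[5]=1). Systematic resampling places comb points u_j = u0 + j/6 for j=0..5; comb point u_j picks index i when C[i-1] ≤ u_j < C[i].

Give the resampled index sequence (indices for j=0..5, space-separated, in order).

C = [7/31, 16/31, 16/31, 23/31, 23/31, 1]
j=0: u_0=13/90 ∈ [0, 7/31) → index 0
j=1: u_1=14/45 ∈ [7/31, 16/31) → index 1
j=2: u_2=43/90 ∈ [7/31, 16/31) → index 1
j=3: u_3=29/45 ∈ [16/31, 23/31) → index 3
j=4: u_4=73/90 ∈ [23/31, 1) → index 5
j=5: u_5=44/45 ∈ [23/31, 1) → index 5

0 1 1 3 5 5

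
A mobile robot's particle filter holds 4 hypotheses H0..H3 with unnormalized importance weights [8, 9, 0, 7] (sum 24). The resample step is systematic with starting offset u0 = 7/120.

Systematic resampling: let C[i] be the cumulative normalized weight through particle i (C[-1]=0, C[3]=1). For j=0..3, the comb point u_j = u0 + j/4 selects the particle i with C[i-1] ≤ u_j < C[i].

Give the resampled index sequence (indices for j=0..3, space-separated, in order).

C = [1/3, 17/24, 17/24, 1]
j=0: u_0=7/120 ∈ [0, 1/3) → index 0
j=1: u_1=37/120 ∈ [0, 1/3) → index 0
j=2: u_2=67/120 ∈ [1/3, 17/24) → index 1
j=3: u_3=97/120 ∈ [17/24, 1) → index 3

0 0 1 3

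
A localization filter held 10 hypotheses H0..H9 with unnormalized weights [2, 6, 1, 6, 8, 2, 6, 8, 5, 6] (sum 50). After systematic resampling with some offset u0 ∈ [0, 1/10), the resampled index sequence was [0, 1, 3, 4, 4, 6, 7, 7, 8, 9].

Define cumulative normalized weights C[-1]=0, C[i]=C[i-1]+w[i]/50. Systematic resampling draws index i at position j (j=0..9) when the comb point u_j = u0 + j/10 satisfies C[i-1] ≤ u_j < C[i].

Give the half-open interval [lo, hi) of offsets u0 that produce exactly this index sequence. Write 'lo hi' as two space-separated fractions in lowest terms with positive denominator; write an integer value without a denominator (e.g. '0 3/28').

1/50 1/25

C = [1/25, 4/25, 9/50, 3/10, 23/50, 1/2, 31/50, 39/50, 22/25, 1]
j=0 picked index 0: u0 ∈ [0, 1/25)
j=1 picked index 1: u0 ∈ [-3/50, 3/50)
j=2 picked index 3: u0 ∈ [-1/50, 1/10)
j=3 picked index 4: u0 ∈ [0, 4/25)
j=4 picked index 4: u0 ∈ [-1/10, 3/50)
j=5 picked index 6: u0 ∈ [0, 3/25)
j=6 picked index 7: u0 ∈ [1/50, 9/50)
j=7 picked index 7: u0 ∈ [-2/25, 2/25)
j=8 picked index 8: u0 ∈ [-1/50, 2/25)
j=9 picked index 9: u0 ∈ [-1/50, 1/10)
intersection: [1/50, 1/25)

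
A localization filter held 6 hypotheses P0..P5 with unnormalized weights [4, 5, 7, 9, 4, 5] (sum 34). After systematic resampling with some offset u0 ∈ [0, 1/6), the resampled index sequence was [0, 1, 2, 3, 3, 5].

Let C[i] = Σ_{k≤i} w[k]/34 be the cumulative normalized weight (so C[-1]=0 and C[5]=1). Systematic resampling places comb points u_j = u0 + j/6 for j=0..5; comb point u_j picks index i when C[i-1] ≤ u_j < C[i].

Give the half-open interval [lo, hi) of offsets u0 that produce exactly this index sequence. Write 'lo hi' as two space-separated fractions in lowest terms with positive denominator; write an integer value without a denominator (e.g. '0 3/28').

1/51 7/102

C = [2/17, 9/34, 8/17, 25/34, 29/34, 1]
j=0 picked index 0: u0 ∈ [0, 2/17)
j=1 picked index 1: u0 ∈ [-5/102, 5/51)
j=2 picked index 2: u0 ∈ [-7/102, 7/51)
j=3 picked index 3: u0 ∈ [-1/34, 4/17)
j=4 picked index 3: u0 ∈ [-10/51, 7/102)
j=5 picked index 5: u0 ∈ [1/51, 1/6)
intersection: [1/51, 7/102)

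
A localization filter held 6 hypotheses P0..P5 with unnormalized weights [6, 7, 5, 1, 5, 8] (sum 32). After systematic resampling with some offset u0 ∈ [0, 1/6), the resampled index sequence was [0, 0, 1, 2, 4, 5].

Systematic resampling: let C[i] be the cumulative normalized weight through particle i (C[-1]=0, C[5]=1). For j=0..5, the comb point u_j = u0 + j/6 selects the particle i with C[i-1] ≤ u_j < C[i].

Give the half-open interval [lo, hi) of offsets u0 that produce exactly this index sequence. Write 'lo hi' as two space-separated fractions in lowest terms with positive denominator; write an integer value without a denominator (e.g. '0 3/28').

C = [3/16, 13/32, 9/16, 19/32, 3/4, 1]
j=0 picked index 0: u0 ∈ [0, 3/16)
j=1 picked index 0: u0 ∈ [-1/6, 1/48)
j=2 picked index 1: u0 ∈ [-7/48, 7/96)
j=3 picked index 2: u0 ∈ [-3/32, 1/16)
j=4 picked index 4: u0 ∈ [-7/96, 1/12)
j=5 picked index 5: u0 ∈ [-1/12, 1/6)
intersection: [0, 1/48)

0 1/48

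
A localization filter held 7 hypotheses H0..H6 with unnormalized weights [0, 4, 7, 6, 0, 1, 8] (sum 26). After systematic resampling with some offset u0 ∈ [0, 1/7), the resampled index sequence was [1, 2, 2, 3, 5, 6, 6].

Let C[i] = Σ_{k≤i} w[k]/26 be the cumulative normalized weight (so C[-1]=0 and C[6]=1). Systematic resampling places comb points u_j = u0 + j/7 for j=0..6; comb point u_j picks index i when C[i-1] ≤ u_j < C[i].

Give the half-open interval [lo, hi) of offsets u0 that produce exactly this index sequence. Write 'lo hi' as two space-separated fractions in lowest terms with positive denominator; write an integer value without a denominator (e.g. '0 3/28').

15/182 11/91

C = [0, 2/13, 11/26, 17/26, 17/26, 9/13, 1]
j=0 picked index 1: u0 ∈ [0, 2/13)
j=1 picked index 2: u0 ∈ [1/91, 51/182)
j=2 picked index 2: u0 ∈ [-12/91, 25/182)
j=3 picked index 3: u0 ∈ [-1/182, 41/182)
j=4 picked index 5: u0 ∈ [15/182, 11/91)
j=5 picked index 6: u0 ∈ [-2/91, 2/7)
j=6 picked index 6: u0 ∈ [-15/91, 1/7)
intersection: [15/182, 11/91)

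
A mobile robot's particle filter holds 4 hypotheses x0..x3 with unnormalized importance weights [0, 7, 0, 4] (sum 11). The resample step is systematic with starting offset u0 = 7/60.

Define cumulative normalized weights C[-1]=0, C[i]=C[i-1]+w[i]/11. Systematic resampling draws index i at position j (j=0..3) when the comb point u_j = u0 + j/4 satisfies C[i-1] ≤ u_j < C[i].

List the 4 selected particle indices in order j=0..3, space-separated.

1 1 1 3

C = [0, 7/11, 7/11, 1]
j=0: u_0=7/60 ∈ [0, 7/11) → index 1
j=1: u_1=11/30 ∈ [0, 7/11) → index 1
j=2: u_2=37/60 ∈ [0, 7/11) → index 1
j=3: u_3=13/15 ∈ [7/11, 1) → index 3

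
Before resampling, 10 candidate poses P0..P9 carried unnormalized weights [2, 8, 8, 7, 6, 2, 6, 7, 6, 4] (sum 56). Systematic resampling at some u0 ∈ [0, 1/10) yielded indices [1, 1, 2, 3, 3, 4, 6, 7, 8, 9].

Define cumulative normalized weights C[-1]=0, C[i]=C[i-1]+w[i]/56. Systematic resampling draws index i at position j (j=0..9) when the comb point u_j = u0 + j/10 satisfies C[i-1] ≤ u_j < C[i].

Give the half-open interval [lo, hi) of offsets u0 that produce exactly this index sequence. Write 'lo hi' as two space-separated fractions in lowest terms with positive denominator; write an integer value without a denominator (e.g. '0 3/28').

C = [1/28, 5/28, 9/28, 25/56, 31/56, 33/56, 39/56, 23/28, 13/14, 1]
j=0 picked index 1: u0 ∈ [1/28, 5/28)
j=1 picked index 1: u0 ∈ [-9/140, 11/140)
j=2 picked index 2: u0 ∈ [-3/140, 17/140)
j=3 picked index 3: u0 ∈ [3/140, 41/280)
j=4 picked index 3: u0 ∈ [-11/140, 13/280)
j=5 picked index 4: u0 ∈ [-3/56, 3/56)
j=6 picked index 6: u0 ∈ [-3/280, 27/280)
j=7 picked index 7: u0 ∈ [-1/280, 17/140)
j=8 picked index 8: u0 ∈ [3/140, 9/70)
j=9 picked index 9: u0 ∈ [1/35, 1/10)
intersection: [1/28, 13/280)

1/28 13/280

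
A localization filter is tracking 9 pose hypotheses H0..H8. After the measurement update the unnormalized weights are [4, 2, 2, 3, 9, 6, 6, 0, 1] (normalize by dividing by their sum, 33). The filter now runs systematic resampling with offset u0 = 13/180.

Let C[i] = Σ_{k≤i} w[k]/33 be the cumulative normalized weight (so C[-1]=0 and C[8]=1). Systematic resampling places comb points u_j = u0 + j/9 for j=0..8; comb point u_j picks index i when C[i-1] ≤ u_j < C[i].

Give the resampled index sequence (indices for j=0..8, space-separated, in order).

0 2 3 4 4 5 5 6 6

C = [4/33, 2/11, 8/33, 1/3, 20/33, 26/33, 32/33, 32/33, 1]
j=0: u_0=13/180 ∈ [0, 4/33) → index 0
j=1: u_1=11/60 ∈ [2/11, 8/33) → index 2
j=2: u_2=53/180 ∈ [8/33, 1/3) → index 3
j=3: u_3=73/180 ∈ [1/3, 20/33) → index 4
j=4: u_4=31/60 ∈ [1/3, 20/33) → index 4
j=5: u_5=113/180 ∈ [20/33, 26/33) → index 5
j=6: u_6=133/180 ∈ [20/33, 26/33) → index 5
j=7: u_7=17/20 ∈ [26/33, 32/33) → index 6
j=8: u_8=173/180 ∈ [26/33, 32/33) → index 6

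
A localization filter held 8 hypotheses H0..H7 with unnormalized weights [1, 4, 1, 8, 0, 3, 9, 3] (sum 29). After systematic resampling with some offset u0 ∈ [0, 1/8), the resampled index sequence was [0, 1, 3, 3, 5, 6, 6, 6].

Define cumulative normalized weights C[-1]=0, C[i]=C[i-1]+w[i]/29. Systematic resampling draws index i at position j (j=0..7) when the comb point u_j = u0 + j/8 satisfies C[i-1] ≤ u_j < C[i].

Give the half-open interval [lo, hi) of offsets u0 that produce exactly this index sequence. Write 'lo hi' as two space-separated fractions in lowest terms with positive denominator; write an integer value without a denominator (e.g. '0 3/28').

0 5/232

C = [1/29, 5/29, 6/29, 14/29, 14/29, 17/29, 26/29, 1]
j=0 picked index 0: u0 ∈ [0, 1/29)
j=1 picked index 1: u0 ∈ [-21/232, 11/232)
j=2 picked index 3: u0 ∈ [-5/116, 27/116)
j=3 picked index 3: u0 ∈ [-39/232, 25/232)
j=4 picked index 5: u0 ∈ [-1/58, 5/58)
j=5 picked index 6: u0 ∈ [-9/232, 63/232)
j=6 picked index 6: u0 ∈ [-19/116, 17/116)
j=7 picked index 6: u0 ∈ [-67/232, 5/232)
intersection: [0, 5/232)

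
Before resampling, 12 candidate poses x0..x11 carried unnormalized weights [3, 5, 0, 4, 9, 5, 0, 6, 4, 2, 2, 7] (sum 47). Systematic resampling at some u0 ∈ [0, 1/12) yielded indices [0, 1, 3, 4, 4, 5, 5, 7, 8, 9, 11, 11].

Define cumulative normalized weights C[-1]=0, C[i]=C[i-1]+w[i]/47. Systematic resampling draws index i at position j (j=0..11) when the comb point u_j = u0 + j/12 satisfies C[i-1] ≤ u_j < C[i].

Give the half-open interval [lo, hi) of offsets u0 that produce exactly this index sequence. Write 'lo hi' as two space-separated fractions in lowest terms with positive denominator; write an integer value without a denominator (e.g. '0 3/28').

17/564 5/94

C = [3/47, 8/47, 8/47, 12/47, 21/47, 26/47, 26/47, 32/47, 36/47, 38/47, 40/47, 1]
j=0 picked index 0: u0 ∈ [0, 3/47)
j=1 picked index 1: u0 ∈ [-11/564, 49/564)
j=2 picked index 3: u0 ∈ [1/282, 25/282)
j=3 picked index 4: u0 ∈ [1/188, 37/188)
j=4 picked index 4: u0 ∈ [-11/141, 16/141)
j=5 picked index 5: u0 ∈ [17/564, 77/564)
j=6 picked index 5: u0 ∈ [-5/94, 5/94)
j=7 picked index 7: u0 ∈ [-17/564, 55/564)
j=8 picked index 8: u0 ∈ [2/141, 14/141)
j=9 picked index 9: u0 ∈ [3/188, 11/188)
j=10 picked index 11: u0 ∈ [5/282, 1/6)
j=11 picked index 11: u0 ∈ [-37/564, 1/12)
intersection: [17/564, 5/94)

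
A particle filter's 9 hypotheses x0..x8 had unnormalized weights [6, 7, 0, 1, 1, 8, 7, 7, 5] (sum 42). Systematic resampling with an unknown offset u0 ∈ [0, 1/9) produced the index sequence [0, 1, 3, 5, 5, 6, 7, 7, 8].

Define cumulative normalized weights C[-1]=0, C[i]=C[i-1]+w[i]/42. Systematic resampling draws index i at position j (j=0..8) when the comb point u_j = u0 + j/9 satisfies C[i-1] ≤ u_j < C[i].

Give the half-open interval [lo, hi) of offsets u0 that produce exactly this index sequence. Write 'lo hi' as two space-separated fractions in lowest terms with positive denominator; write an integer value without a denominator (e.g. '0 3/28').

11/126 13/126

C = [1/7, 13/42, 13/42, 1/3, 5/14, 23/42, 5/7, 37/42, 1]
j=0 picked index 0: u0 ∈ [0, 1/7)
j=1 picked index 1: u0 ∈ [2/63, 25/126)
j=2 picked index 3: u0 ∈ [11/126, 1/9)
j=3 picked index 5: u0 ∈ [1/42, 3/14)
j=4 picked index 5: u0 ∈ [-11/126, 13/126)
j=5 picked index 6: u0 ∈ [-1/126, 10/63)
j=6 picked index 7: u0 ∈ [1/21, 3/14)
j=7 picked index 7: u0 ∈ [-4/63, 13/126)
j=8 picked index 8: u0 ∈ [-1/126, 1/9)
intersection: [11/126, 13/126)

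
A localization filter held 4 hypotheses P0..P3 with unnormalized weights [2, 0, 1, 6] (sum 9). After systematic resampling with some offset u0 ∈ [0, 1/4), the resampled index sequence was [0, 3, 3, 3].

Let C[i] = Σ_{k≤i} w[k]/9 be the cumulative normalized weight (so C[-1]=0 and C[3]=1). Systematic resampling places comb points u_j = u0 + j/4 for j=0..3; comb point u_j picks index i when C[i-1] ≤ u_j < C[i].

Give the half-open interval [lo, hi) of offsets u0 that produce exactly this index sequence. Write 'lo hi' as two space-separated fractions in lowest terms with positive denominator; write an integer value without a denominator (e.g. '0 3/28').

C = [2/9, 2/9, 1/3, 1]
j=0 picked index 0: u0 ∈ [0, 2/9)
j=1 picked index 3: u0 ∈ [1/12, 3/4)
j=2 picked index 3: u0 ∈ [-1/6, 1/2)
j=3 picked index 3: u0 ∈ [-5/12, 1/4)
intersection: [1/12, 2/9)

1/12 2/9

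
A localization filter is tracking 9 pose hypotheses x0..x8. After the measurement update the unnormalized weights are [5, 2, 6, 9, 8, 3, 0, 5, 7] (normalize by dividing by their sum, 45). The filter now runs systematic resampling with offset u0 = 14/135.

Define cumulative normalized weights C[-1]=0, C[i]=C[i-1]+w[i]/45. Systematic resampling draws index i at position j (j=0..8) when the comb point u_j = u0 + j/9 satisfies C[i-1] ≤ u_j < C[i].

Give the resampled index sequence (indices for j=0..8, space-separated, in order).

0 2 3 3 4 4 7 8 8

C = [1/9, 7/45, 13/45, 22/45, 2/3, 11/15, 11/15, 38/45, 1]
j=0: u_0=14/135 ∈ [0, 1/9) → index 0
j=1: u_1=29/135 ∈ [7/45, 13/45) → index 2
j=2: u_2=44/135 ∈ [13/45, 22/45) → index 3
j=3: u_3=59/135 ∈ [13/45, 22/45) → index 3
j=4: u_4=74/135 ∈ [22/45, 2/3) → index 4
j=5: u_5=89/135 ∈ [22/45, 2/3) → index 4
j=6: u_6=104/135 ∈ [11/15, 38/45) → index 7
j=7: u_7=119/135 ∈ [38/45, 1) → index 8
j=8: u_8=134/135 ∈ [38/45, 1) → index 8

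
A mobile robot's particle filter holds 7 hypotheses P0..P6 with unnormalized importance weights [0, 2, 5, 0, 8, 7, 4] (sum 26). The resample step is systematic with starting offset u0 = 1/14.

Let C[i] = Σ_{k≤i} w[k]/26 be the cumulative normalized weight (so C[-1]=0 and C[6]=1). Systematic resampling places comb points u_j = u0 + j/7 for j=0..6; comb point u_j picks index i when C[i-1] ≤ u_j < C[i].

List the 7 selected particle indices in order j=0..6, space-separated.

C = [0, 1/13, 7/26, 7/26, 15/26, 11/13, 1]
j=0: u_0=1/14 ∈ [0, 1/13) → index 1
j=1: u_1=3/14 ∈ [1/13, 7/26) → index 2
j=2: u_2=5/14 ∈ [7/26, 15/26) → index 4
j=3: u_3=1/2 ∈ [7/26, 15/26) → index 4
j=4: u_4=9/14 ∈ [15/26, 11/13) → index 5
j=5: u_5=11/14 ∈ [15/26, 11/13) → index 5
j=6: u_6=13/14 ∈ [11/13, 1) → index 6

1 2 4 4 5 5 6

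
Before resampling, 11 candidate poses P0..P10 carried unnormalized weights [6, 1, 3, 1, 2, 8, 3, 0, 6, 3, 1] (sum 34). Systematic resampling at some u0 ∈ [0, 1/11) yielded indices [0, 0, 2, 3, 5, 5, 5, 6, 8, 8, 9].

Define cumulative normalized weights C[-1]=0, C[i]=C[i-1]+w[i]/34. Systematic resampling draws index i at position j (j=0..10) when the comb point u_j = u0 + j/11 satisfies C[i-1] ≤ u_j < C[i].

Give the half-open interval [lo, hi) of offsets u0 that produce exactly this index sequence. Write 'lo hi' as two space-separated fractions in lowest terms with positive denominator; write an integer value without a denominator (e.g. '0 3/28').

C = [3/17, 7/34, 5/17, 11/34, 13/34, 21/34, 12/17, 12/17, 15/17, 33/34, 1]
j=0 picked index 0: u0 ∈ [0, 3/17)
j=1 picked index 0: u0 ∈ [-1/11, 16/187)
j=2 picked index 2: u0 ∈ [9/374, 21/187)
j=3 picked index 3: u0 ∈ [4/187, 19/374)
j=4 picked index 5: u0 ∈ [7/374, 95/374)
j=5 picked index 5: u0 ∈ [-27/374, 61/374)
j=6 picked index 5: u0 ∈ [-61/374, 27/374)
j=7 picked index 6: u0 ∈ [-7/374, 13/187)
j=8 picked index 8: u0 ∈ [-4/187, 29/187)
j=9 picked index 8: u0 ∈ [-21/187, 12/187)
j=10 picked index 9: u0 ∈ [-5/187, 23/374)
intersection: [9/374, 19/374)

9/374 19/374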